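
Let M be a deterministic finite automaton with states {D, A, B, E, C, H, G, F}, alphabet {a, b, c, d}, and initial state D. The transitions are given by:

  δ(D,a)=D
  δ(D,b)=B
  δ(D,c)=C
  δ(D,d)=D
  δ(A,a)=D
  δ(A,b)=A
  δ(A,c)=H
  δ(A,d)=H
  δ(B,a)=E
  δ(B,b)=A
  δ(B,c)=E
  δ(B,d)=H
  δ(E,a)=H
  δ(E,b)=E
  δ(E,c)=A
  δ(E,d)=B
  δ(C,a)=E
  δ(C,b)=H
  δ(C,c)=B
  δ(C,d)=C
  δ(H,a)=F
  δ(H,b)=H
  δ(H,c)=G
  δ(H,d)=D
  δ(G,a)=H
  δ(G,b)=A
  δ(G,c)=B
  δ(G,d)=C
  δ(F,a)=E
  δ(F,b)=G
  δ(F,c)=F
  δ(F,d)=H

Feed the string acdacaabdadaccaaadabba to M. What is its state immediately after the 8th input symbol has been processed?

B

start at D
read 'a': D → D
read 'c': D → C
read 'd': C → C
read 'a': C → E
read 'c': E → A
read 'a': A → D
read 'a': D → D
read 'b': D → B
After 8 symbols: B.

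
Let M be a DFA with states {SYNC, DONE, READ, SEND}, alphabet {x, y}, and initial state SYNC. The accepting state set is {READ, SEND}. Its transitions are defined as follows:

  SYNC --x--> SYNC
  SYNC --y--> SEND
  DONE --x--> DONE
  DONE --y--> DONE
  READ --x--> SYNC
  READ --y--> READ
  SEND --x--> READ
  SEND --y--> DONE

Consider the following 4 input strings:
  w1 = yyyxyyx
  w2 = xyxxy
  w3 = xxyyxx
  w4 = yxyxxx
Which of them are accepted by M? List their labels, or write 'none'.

w2

w1: Trace: SYNC -y-> SEND -y-> DONE -y-> DONE -x-> DONE -y-> DONE -y-> DONE -x-> DONE  → end DONE, rejected
w2: Trace: SYNC -x-> SYNC -y-> SEND -x-> READ -x-> SYNC -y-> SEND  → end SEND, accepted
w3: Trace: SYNC -x-> SYNC -x-> SYNC -y-> SEND -y-> DONE -x-> DONE -x-> DONE  → end DONE, rejected
w4: Trace: SYNC -y-> SEND -x-> READ -y-> READ -x-> SYNC -x-> SYNC -x-> SYNC  → end SYNC, rejected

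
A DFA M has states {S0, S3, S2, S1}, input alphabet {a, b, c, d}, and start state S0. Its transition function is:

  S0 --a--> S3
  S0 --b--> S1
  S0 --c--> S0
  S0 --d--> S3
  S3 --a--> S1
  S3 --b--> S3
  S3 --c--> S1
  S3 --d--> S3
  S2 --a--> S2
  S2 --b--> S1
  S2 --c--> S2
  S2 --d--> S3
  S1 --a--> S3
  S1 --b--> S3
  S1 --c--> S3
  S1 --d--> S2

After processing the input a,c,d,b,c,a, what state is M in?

S1

S0 → S3 → S1 → S2 → S1 → S3 → S1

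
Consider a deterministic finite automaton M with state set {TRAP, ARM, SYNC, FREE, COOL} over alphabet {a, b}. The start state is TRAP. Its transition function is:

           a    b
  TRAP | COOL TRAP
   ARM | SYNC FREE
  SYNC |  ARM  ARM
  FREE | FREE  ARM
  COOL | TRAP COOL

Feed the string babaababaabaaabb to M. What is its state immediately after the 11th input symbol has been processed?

Trace: TRAP -b-> TRAP -a-> COOL -b-> COOL -a-> TRAP -a-> COOL -b-> COOL -a-> TRAP -b-> TRAP -a-> COOL -a-> TRAP -b-> TRAP
After 11 symbols: TRAP.

TRAP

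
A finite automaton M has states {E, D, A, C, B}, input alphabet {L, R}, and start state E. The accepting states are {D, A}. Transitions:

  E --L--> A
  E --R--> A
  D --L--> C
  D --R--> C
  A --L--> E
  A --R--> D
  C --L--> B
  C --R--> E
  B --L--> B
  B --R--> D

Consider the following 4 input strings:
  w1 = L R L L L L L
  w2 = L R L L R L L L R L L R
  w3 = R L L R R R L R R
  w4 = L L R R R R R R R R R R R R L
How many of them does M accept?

2

w1: E → A → D → C → B → B → B → B  → end B, rejected
w2: E → A → D → C → B → D → C → B → B → D → C → B → D  → end D, accepted
w3: E → A → E → A → D → C → E → A → D → C  → end C, rejected
w4: E → A → E → A → D → C → E → A → D → C → E → A → D → C → E → A  → end A, accepted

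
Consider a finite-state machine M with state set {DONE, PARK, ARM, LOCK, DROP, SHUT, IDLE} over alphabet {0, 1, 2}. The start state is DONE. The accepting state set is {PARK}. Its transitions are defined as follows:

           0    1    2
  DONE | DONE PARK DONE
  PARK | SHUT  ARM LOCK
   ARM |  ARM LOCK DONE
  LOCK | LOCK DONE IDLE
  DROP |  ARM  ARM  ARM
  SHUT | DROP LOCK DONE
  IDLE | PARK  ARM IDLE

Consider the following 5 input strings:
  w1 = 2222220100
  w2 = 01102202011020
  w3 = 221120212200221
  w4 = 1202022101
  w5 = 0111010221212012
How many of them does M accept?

w1:
  start at DONE
  read '2': DONE → DONE
  read '2': DONE → DONE
  read '2': DONE → DONE
  read '2': DONE → DONE
  read '2': DONE → DONE
  read '2': DONE → DONE
  read '0': DONE → DONE
  read '1': DONE → PARK
  read '0': PARK → SHUT
  read '0': SHUT → DROP
  end DROP, rejected
w2:
  start at DONE
  read '0': DONE → DONE
  read '1': DONE → PARK
  read '1': PARK → ARM
  read '0': ARM → ARM
  read '2': ARM → DONE
  read '2': DONE → DONE
  read '0': DONE → DONE
  read '2': DONE → DONE
  read '0': DONE → DONE
  read '1': DONE → PARK
  read '1': PARK → ARM
  read '0': ARM → ARM
  read '2': ARM → DONE
  read '0': DONE → DONE
  end DONE, rejected
w3:
  start at DONE
  read '2': DONE → DONE
  read '2': DONE → DONE
  read '1': DONE → PARK
  read '1': PARK → ARM
  read '2': ARM → DONE
  read '0': DONE → DONE
  read '2': DONE → DONE
  read '1': DONE → PARK
  read '2': PARK → LOCK
  read '2': LOCK → IDLE
  read '0': IDLE → PARK
  read '0': PARK → SHUT
  read '2': SHUT → DONE
  read '2': DONE → DONE
  read '1': DONE → PARK
  end PARK, accepted
w4:
  start at DONE
  read '1': DONE → PARK
  read '2': PARK → LOCK
  read '0': LOCK → LOCK
  read '2': LOCK → IDLE
  read '0': IDLE → PARK
  read '2': PARK → LOCK
  read '2': LOCK → IDLE
  read '1': IDLE → ARM
  read '0': ARM → ARM
  read '1': ARM → LOCK
  end LOCK, rejected
w5:
  start at DONE
  read '0': DONE → DONE
  read '1': DONE → PARK
  read '1': PARK → ARM
  read '1': ARM → LOCK
  read '0': LOCK → LOCK
  read '1': LOCK → DONE
  read '0': DONE → DONE
  read '2': DONE → DONE
  read '2': DONE → DONE
  read '1': DONE → PARK
  read '2': PARK → LOCK
  read '1': LOCK → DONE
  read '2': DONE → DONE
  read '0': DONE → DONE
  read '1': DONE → PARK
  read '2': PARK → LOCK
  end LOCK, rejected

1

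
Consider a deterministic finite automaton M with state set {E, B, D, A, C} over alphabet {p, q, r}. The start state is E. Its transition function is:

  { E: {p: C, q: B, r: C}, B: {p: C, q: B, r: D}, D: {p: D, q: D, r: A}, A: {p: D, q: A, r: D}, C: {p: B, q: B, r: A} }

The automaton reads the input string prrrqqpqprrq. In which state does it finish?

Trace: E -p-> C -r-> A -r-> D -r-> A -q-> A -q-> A -p-> D -q-> D -p-> D -r-> A -r-> D -q-> D

D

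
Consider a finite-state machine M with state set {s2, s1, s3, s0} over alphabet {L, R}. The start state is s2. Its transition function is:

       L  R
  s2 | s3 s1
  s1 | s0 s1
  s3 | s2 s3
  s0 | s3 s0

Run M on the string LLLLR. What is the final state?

s1

Trace: s2 -L-> s3 -L-> s2 -L-> s3 -L-> s2 -R-> s1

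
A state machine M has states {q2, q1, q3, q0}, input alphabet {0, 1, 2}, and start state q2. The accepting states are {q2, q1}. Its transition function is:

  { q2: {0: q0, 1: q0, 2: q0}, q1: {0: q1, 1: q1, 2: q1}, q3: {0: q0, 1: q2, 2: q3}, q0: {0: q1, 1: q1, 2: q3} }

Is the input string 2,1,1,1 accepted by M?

Yes

start at q2
read '2': q2 → q0
read '1': q0 → q1
read '1': q1 → q1
read '1': q1 → q1
End state q1 is accepting.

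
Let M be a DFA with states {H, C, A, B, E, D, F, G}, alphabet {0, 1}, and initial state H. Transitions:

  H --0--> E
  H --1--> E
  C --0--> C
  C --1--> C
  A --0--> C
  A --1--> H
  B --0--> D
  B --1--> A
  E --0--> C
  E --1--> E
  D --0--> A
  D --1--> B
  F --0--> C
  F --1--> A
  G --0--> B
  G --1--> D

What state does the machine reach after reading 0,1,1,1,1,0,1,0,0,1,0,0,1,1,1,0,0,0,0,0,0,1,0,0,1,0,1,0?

C

Trace: H -0-> E -1-> E -1-> E -1-> E -1-> E -0-> C -1-> C -0-> C -0-> C -1-> C -0-> C -0-> C -1-> C -1-> C -1-> C -0-> C -0-> C -0-> C -0-> C -0-> C -0-> C -1-> C -0-> C -0-> C -1-> C -0-> C -1-> C -0-> C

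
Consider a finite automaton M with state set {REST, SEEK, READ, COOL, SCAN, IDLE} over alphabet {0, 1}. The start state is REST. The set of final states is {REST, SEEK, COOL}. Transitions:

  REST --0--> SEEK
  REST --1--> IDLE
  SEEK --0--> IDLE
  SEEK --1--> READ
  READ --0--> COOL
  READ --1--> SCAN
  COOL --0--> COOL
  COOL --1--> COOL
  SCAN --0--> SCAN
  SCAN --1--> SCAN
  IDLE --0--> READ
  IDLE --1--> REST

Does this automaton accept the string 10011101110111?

Yes

REST → IDLE → READ → COOL → COOL → COOL → COOL → COOL → COOL → COOL → COOL → COOL → COOL → COOL → COOL
End state COOL is accepting.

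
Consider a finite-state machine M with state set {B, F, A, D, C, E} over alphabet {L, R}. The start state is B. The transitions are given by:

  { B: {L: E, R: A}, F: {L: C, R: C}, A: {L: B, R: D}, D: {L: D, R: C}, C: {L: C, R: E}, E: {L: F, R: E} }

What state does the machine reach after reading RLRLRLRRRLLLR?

E

Trace: B -R-> A -L-> B -R-> A -L-> B -R-> A -L-> B -R-> A -R-> D -R-> C -L-> C -L-> C -L-> C -R-> E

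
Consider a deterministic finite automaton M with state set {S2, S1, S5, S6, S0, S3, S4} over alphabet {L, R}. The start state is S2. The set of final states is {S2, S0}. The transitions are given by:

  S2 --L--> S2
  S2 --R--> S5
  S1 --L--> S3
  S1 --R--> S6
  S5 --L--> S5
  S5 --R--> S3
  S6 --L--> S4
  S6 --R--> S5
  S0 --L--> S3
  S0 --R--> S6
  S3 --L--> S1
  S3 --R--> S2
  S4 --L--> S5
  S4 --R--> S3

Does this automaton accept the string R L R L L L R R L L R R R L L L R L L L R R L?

No

Trace: S2 -R-> S5 -L-> S5 -R-> S3 -L-> S1 -L-> S3 -L-> S1 -R-> S6 -R-> S5 -L-> S5 -L-> S5 -R-> S3 -R-> S2 -R-> S5 -L-> S5 -L-> S5 -L-> S5 -R-> S3 -L-> S1 -L-> S3 -L-> S1 -R-> S6 -R-> S5 -L-> S5
End state S5 is not accepting.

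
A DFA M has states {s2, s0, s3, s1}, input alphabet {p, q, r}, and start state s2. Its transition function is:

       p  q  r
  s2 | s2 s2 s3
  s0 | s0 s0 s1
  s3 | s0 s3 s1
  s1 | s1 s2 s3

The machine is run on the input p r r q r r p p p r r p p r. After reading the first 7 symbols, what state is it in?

s1

Trace: s2 -p-> s2 -r-> s3 -r-> s1 -q-> s2 -r-> s3 -r-> s1 -p-> s1
After 7 symbols: s1.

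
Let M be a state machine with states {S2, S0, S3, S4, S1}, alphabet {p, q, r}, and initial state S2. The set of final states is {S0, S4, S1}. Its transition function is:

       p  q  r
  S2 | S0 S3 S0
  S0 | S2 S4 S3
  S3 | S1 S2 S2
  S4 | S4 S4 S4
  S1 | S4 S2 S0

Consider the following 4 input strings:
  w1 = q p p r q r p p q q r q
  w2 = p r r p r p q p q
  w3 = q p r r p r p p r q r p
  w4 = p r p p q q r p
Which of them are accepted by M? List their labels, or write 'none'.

w1, w2, w4

w1: Trace: S2 -q-> S3 -p-> S1 -p-> S4 -r-> S4 -q-> S4 -r-> S4 -p-> S4 -p-> S4 -q-> S4 -q-> S4 -r-> S4 -q-> S4  → end S4, accepted
w2: Trace: S2 -p-> S0 -r-> S3 -r-> S2 -p-> S0 -r-> S3 -p-> S1 -q-> S2 -p-> S0 -q-> S4  → end S4, accepted
w3: Trace: S2 -q-> S3 -p-> S1 -r-> S0 -r-> S3 -p-> S1 -r-> S0 -p-> S2 -p-> S0 -r-> S3 -q-> S2 -r-> S0 -p-> S2  → end S2, rejected
w4: Trace: S2 -p-> S0 -r-> S3 -p-> S1 -p-> S4 -q-> S4 -q-> S4 -r-> S4 -p-> S4  → end S4, accepted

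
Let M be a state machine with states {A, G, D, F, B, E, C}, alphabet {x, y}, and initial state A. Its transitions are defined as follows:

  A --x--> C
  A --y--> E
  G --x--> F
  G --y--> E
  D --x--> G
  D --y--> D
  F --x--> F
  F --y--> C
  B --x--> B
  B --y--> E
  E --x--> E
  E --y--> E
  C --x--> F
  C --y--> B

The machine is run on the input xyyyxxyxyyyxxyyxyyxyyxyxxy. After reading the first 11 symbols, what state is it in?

A → C → B → E → E → E → E → E → E → E → E → E
After 11 symbols: E.

E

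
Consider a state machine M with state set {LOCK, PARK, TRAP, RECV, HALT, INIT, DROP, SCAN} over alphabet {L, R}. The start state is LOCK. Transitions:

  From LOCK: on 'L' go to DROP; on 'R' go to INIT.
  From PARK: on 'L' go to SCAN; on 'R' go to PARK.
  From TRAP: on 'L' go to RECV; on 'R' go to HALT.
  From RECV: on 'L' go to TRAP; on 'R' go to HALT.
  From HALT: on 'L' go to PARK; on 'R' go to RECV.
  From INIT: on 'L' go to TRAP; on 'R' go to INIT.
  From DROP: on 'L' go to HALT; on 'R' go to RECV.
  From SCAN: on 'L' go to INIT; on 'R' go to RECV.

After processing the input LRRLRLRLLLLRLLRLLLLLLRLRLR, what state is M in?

RECV

start at LOCK
read 'L': LOCK → DROP
read 'R': DROP → RECV
read 'R': RECV → HALT
read 'L': HALT → PARK
read 'R': PARK → PARK
read 'L': PARK → SCAN
read 'R': SCAN → RECV
read 'L': RECV → TRAP
read 'L': TRAP → RECV
read 'L': RECV → TRAP
read 'L': TRAP → RECV
read 'R': RECV → HALT
read 'L': HALT → PARK
read 'L': PARK → SCAN
read 'R': SCAN → RECV
read 'L': RECV → TRAP
read 'L': TRAP → RECV
read 'L': RECV → TRAP
read 'L': TRAP → RECV
read 'L': RECV → TRAP
read 'L': TRAP → RECV
read 'R': RECV → HALT
read 'L': HALT → PARK
read 'R': PARK → PARK
read 'L': PARK → SCAN
read 'R': SCAN → RECV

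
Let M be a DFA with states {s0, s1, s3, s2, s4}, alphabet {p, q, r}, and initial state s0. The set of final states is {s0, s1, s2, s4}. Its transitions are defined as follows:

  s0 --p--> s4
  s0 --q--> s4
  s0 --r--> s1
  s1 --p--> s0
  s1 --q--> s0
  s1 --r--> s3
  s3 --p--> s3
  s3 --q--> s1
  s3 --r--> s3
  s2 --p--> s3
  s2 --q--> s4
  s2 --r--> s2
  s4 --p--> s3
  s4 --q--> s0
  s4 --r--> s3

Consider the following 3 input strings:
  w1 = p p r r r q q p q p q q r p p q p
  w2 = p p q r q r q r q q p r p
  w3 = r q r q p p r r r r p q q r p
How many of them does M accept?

2

w1: s0 → s4 → s3 → s3 → s3 → s3 → s1 → s0 → s4 → s0 → s4 → s0 → s4 → s3 → s3 → s3 → s1 → s0  → end s0, accepted
w2: s0 → s4 → s3 → s1 → s3 → s1 → s3 → s1 → s3 → s1 → s0 → s4 → s3 → s3  → end s3, rejected
w3: s0 → s1 → s0 → s1 → s0 → s4 → s3 → s3 → s3 → s3 → s3 → s3 → s1 → s0 → s1 → s0  → end s0, accepted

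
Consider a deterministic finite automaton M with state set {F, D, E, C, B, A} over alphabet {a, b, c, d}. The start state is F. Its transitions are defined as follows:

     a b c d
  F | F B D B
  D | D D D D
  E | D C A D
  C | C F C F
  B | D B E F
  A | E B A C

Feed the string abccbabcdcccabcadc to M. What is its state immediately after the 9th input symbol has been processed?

D

F → F → B → E → A → B → D → D → D → D
After 9 symbols: D.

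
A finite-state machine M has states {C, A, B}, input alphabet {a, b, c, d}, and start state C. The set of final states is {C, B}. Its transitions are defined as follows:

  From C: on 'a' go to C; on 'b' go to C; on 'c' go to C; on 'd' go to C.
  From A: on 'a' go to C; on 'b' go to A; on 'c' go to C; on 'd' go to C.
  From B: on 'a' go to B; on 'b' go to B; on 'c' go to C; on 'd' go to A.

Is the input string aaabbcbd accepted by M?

Yes

Trace: C -a-> C -a-> C -a-> C -b-> C -b-> C -c-> C -b-> C -d-> C
End state C is accepting.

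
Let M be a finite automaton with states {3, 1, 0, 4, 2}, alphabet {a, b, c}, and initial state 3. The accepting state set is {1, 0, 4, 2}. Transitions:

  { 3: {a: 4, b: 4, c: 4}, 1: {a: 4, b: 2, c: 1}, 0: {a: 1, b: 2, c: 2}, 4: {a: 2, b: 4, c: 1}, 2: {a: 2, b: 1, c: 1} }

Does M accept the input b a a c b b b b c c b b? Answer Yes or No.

start at 3
read 'b': 3 → 4
read 'a': 4 → 2
read 'a': 2 → 2
read 'c': 2 → 1
read 'b': 1 → 2
read 'b': 2 → 1
read 'b': 1 → 2
read 'b': 2 → 1
read 'c': 1 → 1
read 'c': 1 → 1
read 'b': 1 → 2
read 'b': 2 → 1
End state 1 is accepting.

Yes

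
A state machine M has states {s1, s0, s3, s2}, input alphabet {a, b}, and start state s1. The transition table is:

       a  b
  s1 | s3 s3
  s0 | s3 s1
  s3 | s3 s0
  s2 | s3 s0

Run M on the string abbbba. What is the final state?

Trace: s1 -a-> s3 -b-> s0 -b-> s1 -b-> s3 -b-> s0 -a-> s3

s3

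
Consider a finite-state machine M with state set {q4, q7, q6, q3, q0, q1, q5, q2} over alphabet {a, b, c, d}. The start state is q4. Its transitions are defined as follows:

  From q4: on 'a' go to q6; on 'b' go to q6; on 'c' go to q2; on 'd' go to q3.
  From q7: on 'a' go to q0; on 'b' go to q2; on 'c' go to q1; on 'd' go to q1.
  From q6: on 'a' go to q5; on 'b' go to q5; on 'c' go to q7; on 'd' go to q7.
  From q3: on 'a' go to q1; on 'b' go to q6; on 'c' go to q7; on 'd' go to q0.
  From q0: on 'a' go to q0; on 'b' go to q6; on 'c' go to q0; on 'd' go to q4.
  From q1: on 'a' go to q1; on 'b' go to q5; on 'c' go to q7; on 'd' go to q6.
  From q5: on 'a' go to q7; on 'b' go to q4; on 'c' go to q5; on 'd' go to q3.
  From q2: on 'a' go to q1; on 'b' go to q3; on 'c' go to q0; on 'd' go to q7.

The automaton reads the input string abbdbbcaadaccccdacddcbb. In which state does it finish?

Trace: q4 -a-> q6 -b-> q5 -b-> q4 -d-> q3 -b-> q6 -b-> q5 -c-> q5 -a-> q7 -a-> q0 -d-> q4 -a-> q6 -c-> q7 -c-> q1 -c-> q7 -c-> q1 -d-> q6 -a-> q5 -c-> q5 -d-> q3 -d-> q0 -c-> q0 -b-> q6 -b-> q5

q5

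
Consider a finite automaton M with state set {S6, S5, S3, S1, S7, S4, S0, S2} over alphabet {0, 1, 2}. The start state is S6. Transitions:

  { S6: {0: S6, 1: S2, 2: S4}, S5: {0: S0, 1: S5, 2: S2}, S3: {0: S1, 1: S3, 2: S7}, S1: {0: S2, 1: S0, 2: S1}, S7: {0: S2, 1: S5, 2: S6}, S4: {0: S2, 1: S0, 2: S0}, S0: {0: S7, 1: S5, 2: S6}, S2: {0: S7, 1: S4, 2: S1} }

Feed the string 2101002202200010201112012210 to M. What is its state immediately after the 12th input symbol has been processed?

start at S6
read '2': S6 → S4
read '1': S4 → S0
read '0': S0 → S7
read '1': S7 → S5
read '0': S5 → S0
read '0': S0 → S7
read '2': S7 → S6
read '2': S6 → S4
read '0': S4 → S2
read '2': S2 → S1
read '2': S1 → S1
read '0': S1 → S2
After 12 symbols: S2.

S2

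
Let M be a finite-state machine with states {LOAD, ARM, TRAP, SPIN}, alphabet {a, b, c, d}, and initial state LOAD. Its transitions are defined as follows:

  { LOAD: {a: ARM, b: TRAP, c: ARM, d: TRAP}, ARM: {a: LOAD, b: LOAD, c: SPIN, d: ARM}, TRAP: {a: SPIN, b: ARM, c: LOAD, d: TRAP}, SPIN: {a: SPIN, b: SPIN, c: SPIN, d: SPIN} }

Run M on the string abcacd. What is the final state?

ARM

Trace: LOAD -a-> ARM -b-> LOAD -c-> ARM -a-> LOAD -c-> ARM -d-> ARM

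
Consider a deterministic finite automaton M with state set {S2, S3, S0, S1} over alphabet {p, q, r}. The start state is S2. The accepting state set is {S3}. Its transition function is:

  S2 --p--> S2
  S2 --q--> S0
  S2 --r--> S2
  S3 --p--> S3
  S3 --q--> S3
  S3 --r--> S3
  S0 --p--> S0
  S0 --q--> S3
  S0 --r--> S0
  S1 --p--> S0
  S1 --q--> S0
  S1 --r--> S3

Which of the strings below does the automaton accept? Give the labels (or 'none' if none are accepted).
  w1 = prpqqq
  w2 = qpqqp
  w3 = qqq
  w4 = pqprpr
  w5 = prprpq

w1, w2, w3

w1: S2 → S2 → S2 → S2 → S0 → S3 → S3  → end S3, accepted
w2: S2 → S0 → S0 → S3 → S3 → S3  → end S3, accepted
w3: S2 → S0 → S3 → S3  → end S3, accepted
w4: S2 → S2 → S0 → S0 → S0 → S0 → S0  → end S0, rejected
w5: S2 → S2 → S2 → S2 → S2 → S2 → S0  → end S0, rejected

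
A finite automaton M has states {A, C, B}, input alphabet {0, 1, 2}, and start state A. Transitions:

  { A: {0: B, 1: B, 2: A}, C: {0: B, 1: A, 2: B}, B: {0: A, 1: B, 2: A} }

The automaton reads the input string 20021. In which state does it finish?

B

A → A → B → A → A → B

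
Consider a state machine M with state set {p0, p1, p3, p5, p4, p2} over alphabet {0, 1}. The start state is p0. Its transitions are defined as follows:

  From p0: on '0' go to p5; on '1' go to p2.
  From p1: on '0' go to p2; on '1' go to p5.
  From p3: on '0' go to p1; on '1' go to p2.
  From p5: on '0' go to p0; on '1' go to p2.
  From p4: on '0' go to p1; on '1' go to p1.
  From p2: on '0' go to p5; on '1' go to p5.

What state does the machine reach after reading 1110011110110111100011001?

p2

p0 → p2 → p5 → p2 → p5 → p0 → p2 → p5 → p2 → p5 → p0 → p2 → p5 → p0 → p2 → p5 → p2 → p5 → p0 → p5 → p0 → p2 → p5 → p0 → p5 → p2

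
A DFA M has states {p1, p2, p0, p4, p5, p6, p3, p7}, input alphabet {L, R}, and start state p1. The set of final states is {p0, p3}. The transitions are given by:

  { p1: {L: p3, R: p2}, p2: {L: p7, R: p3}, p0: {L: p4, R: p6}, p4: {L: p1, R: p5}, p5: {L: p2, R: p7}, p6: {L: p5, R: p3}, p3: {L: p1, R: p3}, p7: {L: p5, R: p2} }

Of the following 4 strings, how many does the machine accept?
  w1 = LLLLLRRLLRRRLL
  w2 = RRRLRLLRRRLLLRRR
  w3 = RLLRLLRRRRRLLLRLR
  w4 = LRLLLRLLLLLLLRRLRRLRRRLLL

w1:
  start at p1
  read 'L': p1 → p3
  read 'L': p3 → p1
  read 'L': p1 → p3
  read 'L': p3 → p1
  read 'L': p1 → p3
  read 'R': p3 → p3
  read 'R': p3 → p3
  read 'L': p3 → p1
  read 'L': p1 → p3
  read 'R': p3 → p3
  read 'R': p3 → p3
  read 'R': p3 → p3
  read 'L': p3 → p1
  read 'L': p1 → p3
  end p3, accepted
w2:
  start at p1
  read 'R': p1 → p2
  read 'R': p2 → p3
  read 'R': p3 → p3
  read 'L': p3 → p1
  read 'R': p1 → p2
  read 'L': p2 → p7
  read 'L': p7 → p5
  read 'R': p5 → p7
  read 'R': p7 → p2
  read 'R': p2 → p3
  read 'L': p3 → p1
  read 'L': p1 → p3
  read 'L': p3 → p1
  read 'R': p1 → p2
  read 'R': p2 → p3
  read 'R': p3 → p3
  end p3, accepted
w3:
  start at p1
  read 'R': p1 → p2
  read 'L': p2 → p7
  read 'L': p7 → p5
  read 'R': p5 → p7
  read 'L': p7 → p5
  read 'L': p5 → p2
  read 'R': p2 → p3
  read 'R': p3 → p3
  read 'R': p3 → p3
  read 'R': p3 → p3
  read 'R': p3 → p3
  read 'L': p3 → p1
  read 'L': p1 → p3
  read 'L': p3 → p1
  read 'R': p1 → p2
  read 'L': p2 → p7
  read 'R': p7 → p2
  end p2, rejected
w4:
  start at p1
  read 'L': p1 → p3
  read 'R': p3 → p3
  read 'L': p3 → p1
  read 'L': p1 → p3
  read 'L': p3 → p1
  read 'R': p1 → p2
  read 'L': p2 → p7
  read 'L': p7 → p5
  read 'L': p5 → p2
  read 'L': p2 → p7
  read 'L': p7 → p5
  read 'L': p5 → p2
  read 'L': p2 → p7
  read 'R': p7 → p2
  read 'R': p2 → p3
  read 'L': p3 → p1
  read 'R': p1 → p2
  read 'R': p2 → p3
  read 'L': p3 → p1
  read 'R': p1 → p2
  read 'R': p2 → p3
  read 'R': p3 → p3
  read 'L': p3 → p1
  read 'L': p1 → p3
  read 'L': p3 → p1
  end p1, rejected

2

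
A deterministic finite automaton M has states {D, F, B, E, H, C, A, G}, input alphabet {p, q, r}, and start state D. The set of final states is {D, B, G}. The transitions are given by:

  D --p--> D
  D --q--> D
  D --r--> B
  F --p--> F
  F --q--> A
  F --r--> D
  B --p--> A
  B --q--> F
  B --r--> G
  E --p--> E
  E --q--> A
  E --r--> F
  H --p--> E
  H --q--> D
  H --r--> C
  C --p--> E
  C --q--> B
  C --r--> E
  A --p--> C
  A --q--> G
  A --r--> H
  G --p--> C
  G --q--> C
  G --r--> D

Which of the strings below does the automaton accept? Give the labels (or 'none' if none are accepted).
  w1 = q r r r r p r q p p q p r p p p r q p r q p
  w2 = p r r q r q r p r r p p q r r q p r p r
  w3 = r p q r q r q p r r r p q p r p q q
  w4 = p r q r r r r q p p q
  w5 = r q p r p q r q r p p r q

w2, w3, w4

w1: Trace: D -q-> D -r-> B -r-> G -r-> D -r-> B -p-> A -r-> H -q-> D -p-> D -p-> D -q-> D -p-> D -r-> B -p-> A -p-> C -p-> E -r-> F -q-> A -p-> C -r-> E -q-> A -p-> C  → end C, rejected
w2: Trace: D -p-> D -r-> B -r-> G -q-> C -r-> E -q-> A -r-> H -p-> E -r-> F -r-> D -p-> D -p-> D -q-> D -r-> B -r-> G -q-> C -p-> E -r-> F -p-> F -r-> D  → end D, accepted
w3: Trace: D -r-> B -p-> A -q-> G -r-> D -q-> D -r-> B -q-> F -p-> F -r-> D -r-> B -r-> G -p-> C -q-> B -p-> A -r-> H -p-> E -q-> A -q-> G  → end G, accepted
w4: Trace: D -p-> D -r-> B -q-> F -r-> D -r-> B -r-> G -r-> D -q-> D -p-> D -p-> D -q-> D  → end D, accepted
w5: Trace: D -r-> B -q-> F -p-> F -r-> D -p-> D -q-> D -r-> B -q-> F -r-> D -p-> D -p-> D -r-> B -q-> F  → end F, rejected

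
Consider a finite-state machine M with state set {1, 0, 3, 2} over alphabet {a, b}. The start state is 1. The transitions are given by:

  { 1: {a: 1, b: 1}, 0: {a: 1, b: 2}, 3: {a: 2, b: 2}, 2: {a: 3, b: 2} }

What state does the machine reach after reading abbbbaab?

1

Trace: 1 -a-> 1 -b-> 1 -b-> 1 -b-> 1 -b-> 1 -a-> 1 -a-> 1 -b-> 1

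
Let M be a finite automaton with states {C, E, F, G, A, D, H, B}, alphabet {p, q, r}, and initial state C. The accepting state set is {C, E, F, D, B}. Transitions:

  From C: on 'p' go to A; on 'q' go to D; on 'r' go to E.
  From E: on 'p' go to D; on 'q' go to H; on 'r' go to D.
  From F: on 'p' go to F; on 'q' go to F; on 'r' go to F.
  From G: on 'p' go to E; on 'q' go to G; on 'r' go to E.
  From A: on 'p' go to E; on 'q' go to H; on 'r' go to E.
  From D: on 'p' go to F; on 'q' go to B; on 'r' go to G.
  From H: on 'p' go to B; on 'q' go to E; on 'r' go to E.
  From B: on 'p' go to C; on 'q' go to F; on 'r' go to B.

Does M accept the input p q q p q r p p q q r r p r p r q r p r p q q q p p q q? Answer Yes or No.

Yes

C → A → H → E → D → B → B → C → A → H → E → D → G → E → D → F → F → F → F → F → F → F → F → F → F → F → F → F → F
End state F is accepting.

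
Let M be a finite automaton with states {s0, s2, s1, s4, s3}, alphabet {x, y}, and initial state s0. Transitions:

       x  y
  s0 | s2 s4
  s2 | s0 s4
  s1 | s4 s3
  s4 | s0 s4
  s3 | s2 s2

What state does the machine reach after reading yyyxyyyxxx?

start at s0
read 'y': s0 → s4
read 'y': s4 → s4
read 'y': s4 → s4
read 'x': s4 → s0
read 'y': s0 → s4
read 'y': s4 → s4
read 'y': s4 → s4
read 'x': s4 → s0
read 'x': s0 → s2
read 'x': s2 → s0

s0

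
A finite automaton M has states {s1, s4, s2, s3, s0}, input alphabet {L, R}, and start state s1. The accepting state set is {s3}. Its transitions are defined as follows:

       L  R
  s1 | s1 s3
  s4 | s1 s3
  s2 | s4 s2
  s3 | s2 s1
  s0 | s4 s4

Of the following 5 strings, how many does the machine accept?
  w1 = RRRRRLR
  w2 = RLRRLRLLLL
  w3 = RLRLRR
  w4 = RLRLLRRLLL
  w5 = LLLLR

1

w1: Trace: s1 -R-> s3 -R-> s1 -R-> s3 -R-> s1 -R-> s3 -L-> s2 -R-> s2  → end s2, rejected
w2: Trace: s1 -R-> s3 -L-> s2 -R-> s2 -R-> s2 -L-> s4 -R-> s3 -L-> s2 -L-> s4 -L-> s1 -L-> s1  → end s1, rejected
w3: Trace: s1 -R-> s3 -L-> s2 -R-> s2 -L-> s4 -R-> s3 -R-> s1  → end s1, rejected
w4: Trace: s1 -R-> s3 -L-> s2 -R-> s2 -L-> s4 -L-> s1 -R-> s3 -R-> s1 -L-> s1 -L-> s1 -L-> s1  → end s1, rejected
w5: Trace: s1 -L-> s1 -L-> s1 -L-> s1 -L-> s1 -R-> s3  → end s3, accepted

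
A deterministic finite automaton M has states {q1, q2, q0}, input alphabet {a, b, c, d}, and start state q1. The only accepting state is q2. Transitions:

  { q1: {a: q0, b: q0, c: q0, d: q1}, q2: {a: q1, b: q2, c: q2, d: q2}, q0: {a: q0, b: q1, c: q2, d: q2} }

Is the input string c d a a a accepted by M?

No

Trace: q1 -c-> q0 -d-> q2 -a-> q1 -a-> q0 -a-> q0
End state q0 is not accepting.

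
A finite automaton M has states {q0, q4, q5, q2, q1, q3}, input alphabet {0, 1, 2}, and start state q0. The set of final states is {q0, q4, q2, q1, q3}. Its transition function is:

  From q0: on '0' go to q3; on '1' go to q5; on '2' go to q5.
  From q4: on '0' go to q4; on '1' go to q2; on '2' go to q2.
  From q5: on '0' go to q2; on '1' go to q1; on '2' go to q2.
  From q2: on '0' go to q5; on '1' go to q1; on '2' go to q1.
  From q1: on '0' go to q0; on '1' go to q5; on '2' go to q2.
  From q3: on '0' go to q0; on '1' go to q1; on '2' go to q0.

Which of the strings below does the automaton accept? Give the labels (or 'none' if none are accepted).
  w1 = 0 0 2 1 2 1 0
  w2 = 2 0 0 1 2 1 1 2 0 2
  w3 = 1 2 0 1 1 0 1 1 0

w1:
  start at q0
  read '0': q0 → q3
  read '0': q3 → q0
  read '2': q0 → q5
  read '1': q5 → q1
  read '2': q1 → q2
  read '1': q2 → q1
  read '0': q1 → q0
  end q0, accepted
w2:
  start at q0
  read '2': q0 → q5
  read '0': q5 → q2
  read '0': q2 → q5
  read '1': q5 → q1
  read '2': q1 → q2
  read '1': q2 → q1
  read '1': q1 → q5
  read '2': q5 → q2
  read '0': q2 → q5
  read '2': q5 → q2
  end q2, accepted
w3:
  start at q0
  read '1': q0 → q5
  read '2': q5 → q2
  read '0': q2 → q5
  read '1': q5 → q1
  read '1': q1 → q5
  read '0': q5 → q2
  read '1': q2 → q1
  read '1': q1 → q5
  read '0': q5 → q2
  end q2, accepted

w1, w2, w3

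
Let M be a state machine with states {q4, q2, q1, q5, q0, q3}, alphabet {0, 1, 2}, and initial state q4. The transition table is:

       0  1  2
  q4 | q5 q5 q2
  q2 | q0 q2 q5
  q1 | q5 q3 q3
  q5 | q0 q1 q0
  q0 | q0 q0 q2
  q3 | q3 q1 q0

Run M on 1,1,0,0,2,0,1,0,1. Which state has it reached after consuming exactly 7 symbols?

q0

Trace: q4 -1-> q5 -1-> q1 -0-> q5 -0-> q0 -2-> q2 -0-> q0 -1-> q0
After 7 symbols: q0.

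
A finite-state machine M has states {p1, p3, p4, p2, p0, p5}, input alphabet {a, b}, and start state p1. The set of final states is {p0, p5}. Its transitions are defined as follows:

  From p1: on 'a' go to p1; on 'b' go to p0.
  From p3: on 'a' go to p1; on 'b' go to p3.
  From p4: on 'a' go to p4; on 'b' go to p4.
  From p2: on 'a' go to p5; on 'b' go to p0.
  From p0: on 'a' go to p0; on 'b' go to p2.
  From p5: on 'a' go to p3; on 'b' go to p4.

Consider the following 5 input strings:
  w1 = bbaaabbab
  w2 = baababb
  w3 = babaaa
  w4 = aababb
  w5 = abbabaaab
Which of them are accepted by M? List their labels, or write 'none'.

w1:
  start at p1
  read 'b': p1 → p0
  read 'b': p0 → p2
  read 'a': p2 → p5
  read 'a': p5 → p3
  read 'a': p3 → p1
  read 'b': p1 → p0
  read 'b': p0 → p2
  read 'a': p2 → p5
  read 'b': p5 → p4
  end p4, rejected
w2:
  start at p1
  read 'b': p1 → p0
  read 'a': p0 → p0
  read 'a': p0 → p0
  read 'b': p0 → p2
  read 'a': p2 → p5
  read 'b': p5 → p4
  read 'b': p4 → p4
  end p4, rejected
w3:
  start at p1
  read 'b': p1 → p0
  read 'a': p0 → p0
  read 'b': p0 → p2
  read 'a': p2 → p5
  read 'a': p5 → p3
  read 'a': p3 → p1
  end p1, rejected
w4:
  start at p1
  read 'a': p1 → p1
  read 'a': p1 → p1
  read 'b': p1 → p0
  read 'a': p0 → p0
  read 'b': p0 → p2
  read 'b': p2 → p0
  end p0, accepted
w5:
  start at p1
  read 'a': p1 → p1
  read 'b': p1 → p0
  read 'b': p0 → p2
  read 'a': p2 → p5
  read 'b': p5 → p4
  read 'a': p4 → p4
  read 'a': p4 → p4
  read 'a': p4 → p4
  read 'b': p4 → p4
  end p4, rejected

w4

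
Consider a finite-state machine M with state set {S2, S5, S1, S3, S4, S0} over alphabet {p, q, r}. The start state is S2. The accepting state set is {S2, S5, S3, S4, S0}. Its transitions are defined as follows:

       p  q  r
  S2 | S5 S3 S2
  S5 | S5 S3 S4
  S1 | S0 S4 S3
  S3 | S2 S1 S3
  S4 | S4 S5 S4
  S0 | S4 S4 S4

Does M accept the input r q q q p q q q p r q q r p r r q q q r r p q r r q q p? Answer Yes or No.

Yes

S2 → S2 → S3 → S1 → S4 → S4 → S5 → S3 → S1 → S0 → S4 → S5 → S3 → S3 → S2 → S2 → S2 → S3 → S1 → S4 → S4 → S4 → S4 → S5 → S4 → S4 → S5 → S3 → S2
End state S2 is accepting.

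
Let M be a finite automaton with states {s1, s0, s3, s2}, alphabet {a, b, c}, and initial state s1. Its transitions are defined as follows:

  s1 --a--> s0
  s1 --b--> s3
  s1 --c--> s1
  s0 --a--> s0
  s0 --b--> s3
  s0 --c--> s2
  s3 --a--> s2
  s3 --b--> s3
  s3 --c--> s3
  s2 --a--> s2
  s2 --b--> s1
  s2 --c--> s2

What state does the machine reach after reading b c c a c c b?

s1

start at s1
read 'b': s1 → s3
read 'c': s3 → s3
read 'c': s3 → s3
read 'a': s3 → s2
read 'c': s2 → s2
read 'c': s2 → s2
read 'b': s2 → s1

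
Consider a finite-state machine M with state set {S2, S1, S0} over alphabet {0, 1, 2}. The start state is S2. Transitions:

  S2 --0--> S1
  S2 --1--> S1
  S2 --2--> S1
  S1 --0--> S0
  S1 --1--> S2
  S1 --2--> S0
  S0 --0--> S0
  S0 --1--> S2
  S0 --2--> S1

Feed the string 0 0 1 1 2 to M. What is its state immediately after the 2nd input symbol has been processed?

S0

start at S2
read '0': S2 → S1
read '0': S1 → S0
After 2 symbols: S0.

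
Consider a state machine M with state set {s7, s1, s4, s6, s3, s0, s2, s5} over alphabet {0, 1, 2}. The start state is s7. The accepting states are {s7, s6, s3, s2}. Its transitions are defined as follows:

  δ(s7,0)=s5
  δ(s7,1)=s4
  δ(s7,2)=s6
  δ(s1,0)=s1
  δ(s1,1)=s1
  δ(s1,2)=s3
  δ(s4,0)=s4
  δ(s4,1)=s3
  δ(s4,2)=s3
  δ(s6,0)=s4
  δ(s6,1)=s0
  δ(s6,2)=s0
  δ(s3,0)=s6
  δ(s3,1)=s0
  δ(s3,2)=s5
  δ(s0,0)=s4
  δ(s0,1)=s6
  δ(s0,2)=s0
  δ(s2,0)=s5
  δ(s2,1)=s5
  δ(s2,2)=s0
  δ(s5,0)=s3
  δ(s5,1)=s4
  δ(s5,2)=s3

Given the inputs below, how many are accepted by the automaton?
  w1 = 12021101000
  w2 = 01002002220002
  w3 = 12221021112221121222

1

w1: s7 → s4 → s3 → s6 → s0 → s6 → s0 → s4 → s3 → s6 → s4 → s4  → end s4, rejected
w2: s7 → s5 → s4 → s4 → s4 → s3 → s6 → s4 → s3 → s5 → s3 → s6 → s4 → s4 → s3  → end s3, accepted
w3: s7 → s4 → s3 → s5 → s3 → s0 → s4 → s3 → s0 → s6 → s0 → s0 → s0 → s0 → s6 → s0 → s0 → s6 → s0 → s0 → s0  → end s0, rejected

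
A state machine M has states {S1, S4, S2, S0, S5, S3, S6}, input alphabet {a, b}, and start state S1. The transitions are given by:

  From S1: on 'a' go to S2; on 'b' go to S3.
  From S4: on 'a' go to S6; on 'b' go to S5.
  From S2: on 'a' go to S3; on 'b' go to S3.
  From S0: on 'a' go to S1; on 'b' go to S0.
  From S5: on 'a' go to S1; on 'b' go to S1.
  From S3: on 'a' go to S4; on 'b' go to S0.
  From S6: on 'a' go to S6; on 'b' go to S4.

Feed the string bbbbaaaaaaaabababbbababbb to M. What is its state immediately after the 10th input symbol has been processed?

S6

Trace: S1 -b-> S3 -b-> S0 -b-> S0 -b-> S0 -a-> S1 -a-> S2 -a-> S3 -a-> S4 -a-> S6 -a-> S6
After 10 symbols: S6.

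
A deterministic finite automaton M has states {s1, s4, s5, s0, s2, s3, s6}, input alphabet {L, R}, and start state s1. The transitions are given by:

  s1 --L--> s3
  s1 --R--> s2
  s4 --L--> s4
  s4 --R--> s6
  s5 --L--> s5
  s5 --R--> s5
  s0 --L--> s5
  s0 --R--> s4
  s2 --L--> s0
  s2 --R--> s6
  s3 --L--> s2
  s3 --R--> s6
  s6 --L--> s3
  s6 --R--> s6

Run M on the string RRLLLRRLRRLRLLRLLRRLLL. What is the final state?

s1 → s2 → s6 → s3 → s2 → s0 → s4 → s6 → s3 → s6 → s6 → s3 → s6 → s3 → s2 → s6 → s3 → s2 → s6 → s6 → s3 → s2 → s0

s0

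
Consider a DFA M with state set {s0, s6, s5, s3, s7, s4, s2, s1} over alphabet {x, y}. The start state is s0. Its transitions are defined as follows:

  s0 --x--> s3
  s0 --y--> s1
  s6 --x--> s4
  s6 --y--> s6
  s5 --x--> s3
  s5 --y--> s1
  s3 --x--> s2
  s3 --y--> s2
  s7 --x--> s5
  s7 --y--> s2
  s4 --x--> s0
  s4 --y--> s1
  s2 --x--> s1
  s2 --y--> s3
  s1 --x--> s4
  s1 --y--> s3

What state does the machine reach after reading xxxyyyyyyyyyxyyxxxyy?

s3

s0 → s3 → s2 → s1 → s3 → s2 → s3 → s2 → s3 → s2 → s3 → s2 → s3 → s2 → s3 → s2 → s1 → s4 → s0 → s1 → s3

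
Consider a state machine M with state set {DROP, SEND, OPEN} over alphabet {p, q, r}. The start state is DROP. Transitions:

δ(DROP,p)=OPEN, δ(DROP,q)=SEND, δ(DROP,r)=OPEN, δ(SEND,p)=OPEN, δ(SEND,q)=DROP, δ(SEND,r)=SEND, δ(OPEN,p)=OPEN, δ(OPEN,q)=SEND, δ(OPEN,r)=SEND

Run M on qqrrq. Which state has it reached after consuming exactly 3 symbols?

OPEN

Trace: DROP -q-> SEND -q-> DROP -r-> OPEN
After 3 symbols: OPEN.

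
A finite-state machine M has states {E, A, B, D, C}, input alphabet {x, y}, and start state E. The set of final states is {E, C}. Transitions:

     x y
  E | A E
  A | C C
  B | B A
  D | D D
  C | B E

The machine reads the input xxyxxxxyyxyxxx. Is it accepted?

start at E
read 'x': E → A
read 'x': A → C
read 'y': C → E
read 'x': E → A
read 'x': A → C
read 'x': C → B
read 'x': B → B
read 'y': B → A
read 'y': A → C
read 'x': C → B
read 'y': B → A
read 'x': A → C
read 'x': C → B
read 'x': B → B
End state B is not accepting.

No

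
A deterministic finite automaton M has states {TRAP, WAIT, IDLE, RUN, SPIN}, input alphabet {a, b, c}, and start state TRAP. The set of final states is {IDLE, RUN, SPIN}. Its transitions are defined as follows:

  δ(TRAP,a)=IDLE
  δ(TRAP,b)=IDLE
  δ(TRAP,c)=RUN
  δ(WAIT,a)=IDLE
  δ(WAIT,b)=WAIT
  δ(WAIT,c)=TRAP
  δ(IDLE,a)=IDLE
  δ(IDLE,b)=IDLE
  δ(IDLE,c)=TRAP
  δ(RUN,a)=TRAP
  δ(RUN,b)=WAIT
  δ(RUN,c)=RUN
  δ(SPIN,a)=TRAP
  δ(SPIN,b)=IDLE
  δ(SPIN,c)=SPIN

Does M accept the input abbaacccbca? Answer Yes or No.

TRAP → IDLE → IDLE → IDLE → IDLE → IDLE → TRAP → RUN → RUN → WAIT → TRAP → IDLE
End state IDLE is accepting.

Yes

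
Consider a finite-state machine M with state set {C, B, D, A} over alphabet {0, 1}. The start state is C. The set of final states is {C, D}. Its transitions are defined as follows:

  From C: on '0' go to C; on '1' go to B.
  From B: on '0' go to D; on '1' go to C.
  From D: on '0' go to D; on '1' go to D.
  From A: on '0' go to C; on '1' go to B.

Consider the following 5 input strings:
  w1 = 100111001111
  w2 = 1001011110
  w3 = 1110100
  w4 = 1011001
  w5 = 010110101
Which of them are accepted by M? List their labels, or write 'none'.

w1, w2, w3, w4, w5

w1: Trace: C -1-> B -0-> D -0-> D -1-> D -1-> D -1-> D -0-> D -0-> D -1-> D -1-> D -1-> D -1-> D  → end D, accepted
w2: Trace: C -1-> B -0-> D -0-> D -1-> D -0-> D -1-> D -1-> D -1-> D -1-> D -0-> D  → end D, accepted
w3: Trace: C -1-> B -1-> C -1-> B -0-> D -1-> D -0-> D -0-> D  → end D, accepted
w4: Trace: C -1-> B -0-> D -1-> D -1-> D -0-> D -0-> D -1-> D  → end D, accepted
w5: Trace: C -0-> C -1-> B -0-> D -1-> D -1-> D -0-> D -1-> D -0-> D -1-> D  → end D, accepted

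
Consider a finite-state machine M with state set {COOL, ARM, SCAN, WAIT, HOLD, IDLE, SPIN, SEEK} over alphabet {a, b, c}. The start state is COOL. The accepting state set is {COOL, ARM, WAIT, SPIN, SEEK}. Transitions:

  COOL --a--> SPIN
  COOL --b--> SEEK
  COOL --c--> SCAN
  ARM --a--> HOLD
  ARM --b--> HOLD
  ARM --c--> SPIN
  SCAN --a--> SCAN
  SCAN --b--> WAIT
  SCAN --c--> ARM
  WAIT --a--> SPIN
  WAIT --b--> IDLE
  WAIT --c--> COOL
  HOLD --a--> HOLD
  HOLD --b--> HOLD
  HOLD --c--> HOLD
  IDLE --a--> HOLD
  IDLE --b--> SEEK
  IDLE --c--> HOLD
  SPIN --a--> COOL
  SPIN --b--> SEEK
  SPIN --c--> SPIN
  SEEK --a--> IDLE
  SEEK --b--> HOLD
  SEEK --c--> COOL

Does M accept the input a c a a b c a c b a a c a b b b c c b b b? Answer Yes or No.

start at COOL
read 'a': COOL → SPIN
read 'c': SPIN → SPIN
read 'a': SPIN → COOL
read 'a': COOL → SPIN
read 'b': SPIN → SEEK
read 'c': SEEK → COOL
read 'a': COOL → SPIN
read 'c': SPIN → SPIN
read 'b': SPIN → SEEK
read 'a': SEEK → IDLE
read 'a': IDLE → HOLD
read 'c': HOLD → HOLD
read 'a': HOLD → HOLD
read 'b': HOLD → HOLD
read 'b': HOLD → HOLD
read 'b': HOLD → HOLD
read 'c': HOLD → HOLD
read 'c': HOLD → HOLD
read 'b': HOLD → HOLD
read 'b': HOLD → HOLD
read 'b': HOLD → HOLD
End state HOLD is not accepting.

No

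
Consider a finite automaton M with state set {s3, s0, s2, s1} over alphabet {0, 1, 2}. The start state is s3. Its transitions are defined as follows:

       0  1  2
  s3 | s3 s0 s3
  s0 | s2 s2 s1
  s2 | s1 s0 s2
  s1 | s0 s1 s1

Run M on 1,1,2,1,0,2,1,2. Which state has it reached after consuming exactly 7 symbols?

start at s3
read '1': s3 → s0
read '1': s0 → s2
read '2': s2 → s2
read '1': s2 → s0
read '0': s0 → s2
read '2': s2 → s2
read '1': s2 → s0
After 7 symbols: s0.

s0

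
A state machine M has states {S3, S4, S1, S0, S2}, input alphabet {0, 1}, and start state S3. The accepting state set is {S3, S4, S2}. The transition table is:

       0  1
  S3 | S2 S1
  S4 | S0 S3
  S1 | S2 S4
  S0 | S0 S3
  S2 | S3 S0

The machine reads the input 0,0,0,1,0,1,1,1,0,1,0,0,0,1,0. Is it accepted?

Trace: S3 -0-> S2 -0-> S3 -0-> S2 -1-> S0 -0-> S0 -1-> S3 -1-> S1 -1-> S4 -0-> S0 -1-> S3 -0-> S2 -0-> S3 -0-> S2 -1-> S0 -0-> S0
End state S0 is not accepting.

No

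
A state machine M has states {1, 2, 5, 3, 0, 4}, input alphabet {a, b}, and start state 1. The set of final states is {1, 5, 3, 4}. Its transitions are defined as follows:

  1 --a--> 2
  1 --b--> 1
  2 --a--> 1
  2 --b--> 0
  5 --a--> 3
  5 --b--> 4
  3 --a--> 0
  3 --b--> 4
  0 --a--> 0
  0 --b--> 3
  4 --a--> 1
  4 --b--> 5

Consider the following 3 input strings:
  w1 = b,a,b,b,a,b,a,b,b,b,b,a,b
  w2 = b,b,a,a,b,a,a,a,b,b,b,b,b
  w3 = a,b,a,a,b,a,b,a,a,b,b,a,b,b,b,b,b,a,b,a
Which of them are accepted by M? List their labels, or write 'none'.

w1:
  start at 1
  read 'b': 1 → 1
  read 'a': 1 → 2
  read 'b': 2 → 0
  read 'b': 0 → 3
  read 'a': 3 → 0
  read 'b': 0 → 3
  read 'a': 3 → 0
  read 'b': 0 → 3
  read 'b': 3 → 4
  read 'b': 4 → 5
  read 'b': 5 → 4
  read 'a': 4 → 1
  read 'b': 1 → 1
  end 1, accepted
w2:
  start at 1
  read 'b': 1 → 1
  read 'b': 1 → 1
  read 'a': 1 → 2
  read 'a': 2 → 1
  read 'b': 1 → 1
  read 'a': 1 → 2
  read 'a': 2 → 1
  read 'a': 1 → 2
  read 'b': 2 → 0
  read 'b': 0 → 3
  read 'b': 3 → 4
  read 'b': 4 → 5
  read 'b': 5 → 4
  end 4, accepted
w3:
  start at 1
  read 'a': 1 → 2
  read 'b': 2 → 0
  read 'a': 0 → 0
  read 'a': 0 → 0
  read 'b': 0 → 3
  read 'a': 3 → 0
  read 'b': 0 → 3
  read 'a': 3 → 0
  read 'a': 0 → 0
  read 'b': 0 → 3
  read 'b': 3 → 4
  read 'a': 4 → 1
  read 'b': 1 → 1
  read 'b': 1 → 1
  read 'b': 1 → 1
  read 'b': 1 → 1
  read 'b': 1 → 1
  read 'a': 1 → 2
  read 'b': 2 → 0
  read 'a': 0 → 0
  end 0, rejected

w1, w2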